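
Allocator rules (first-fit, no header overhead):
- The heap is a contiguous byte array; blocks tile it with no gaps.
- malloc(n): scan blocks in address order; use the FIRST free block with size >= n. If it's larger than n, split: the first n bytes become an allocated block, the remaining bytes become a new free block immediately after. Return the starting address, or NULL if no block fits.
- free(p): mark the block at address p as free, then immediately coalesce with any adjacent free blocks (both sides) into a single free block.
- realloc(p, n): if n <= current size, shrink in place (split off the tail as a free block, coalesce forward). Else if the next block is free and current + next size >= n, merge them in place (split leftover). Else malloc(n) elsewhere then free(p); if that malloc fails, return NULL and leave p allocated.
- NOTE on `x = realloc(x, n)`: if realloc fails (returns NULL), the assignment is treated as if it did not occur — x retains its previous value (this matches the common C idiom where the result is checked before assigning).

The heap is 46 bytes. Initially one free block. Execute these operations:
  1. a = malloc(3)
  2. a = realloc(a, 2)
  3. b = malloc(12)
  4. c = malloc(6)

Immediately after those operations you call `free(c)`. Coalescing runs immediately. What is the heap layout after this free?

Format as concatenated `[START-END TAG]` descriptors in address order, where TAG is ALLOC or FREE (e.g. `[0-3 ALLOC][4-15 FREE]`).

Answer: [0-1 ALLOC][2-13 ALLOC][14-45 FREE]

Derivation:
Op 1: a = malloc(3) -> a = 0; heap: [0-2 ALLOC][3-45 FREE]
Op 2: a = realloc(a, 2) -> a = 0; heap: [0-1 ALLOC][2-45 FREE]
Op 3: b = malloc(12) -> b = 2; heap: [0-1 ALLOC][2-13 ALLOC][14-45 FREE]
Op 4: c = malloc(6) -> c = 14; heap: [0-1 ALLOC][2-13 ALLOC][14-19 ALLOC][20-45 FREE]
free(c): c = 14 -> block [14-19 ALLOC]; mark free, coalesce with adjacent free neighbors -> [0-1 ALLOC][2-13 ALLOC][14-45 FREE]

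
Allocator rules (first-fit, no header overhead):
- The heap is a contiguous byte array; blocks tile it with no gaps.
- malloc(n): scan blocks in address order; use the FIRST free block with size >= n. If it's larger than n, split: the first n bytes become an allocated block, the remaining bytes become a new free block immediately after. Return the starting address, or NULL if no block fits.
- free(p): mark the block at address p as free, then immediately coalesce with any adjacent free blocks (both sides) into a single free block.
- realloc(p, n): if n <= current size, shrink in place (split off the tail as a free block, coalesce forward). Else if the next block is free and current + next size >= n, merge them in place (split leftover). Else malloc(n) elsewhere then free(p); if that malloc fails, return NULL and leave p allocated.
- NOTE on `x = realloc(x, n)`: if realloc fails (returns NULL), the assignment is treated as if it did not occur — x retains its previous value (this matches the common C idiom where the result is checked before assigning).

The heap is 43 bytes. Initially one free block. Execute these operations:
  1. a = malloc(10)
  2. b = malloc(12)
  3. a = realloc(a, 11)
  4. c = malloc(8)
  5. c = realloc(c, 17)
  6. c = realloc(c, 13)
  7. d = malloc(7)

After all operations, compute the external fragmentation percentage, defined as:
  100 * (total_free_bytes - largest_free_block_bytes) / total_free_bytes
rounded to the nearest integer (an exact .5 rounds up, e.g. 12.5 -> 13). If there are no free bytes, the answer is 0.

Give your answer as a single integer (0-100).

Answer: 40

Derivation:
Op 1: a = malloc(10) -> a = 0; heap: [0-9 ALLOC][10-42 FREE]
Op 2: b = malloc(12) -> b = 10; heap: [0-9 ALLOC][10-21 ALLOC][22-42 FREE]
Op 3: a = realloc(a, 11) -> a = 22; heap: [0-9 FREE][10-21 ALLOC][22-32 ALLOC][33-42 FREE]
Op 4: c = malloc(8) -> c = 0; heap: [0-7 ALLOC][8-9 FREE][10-21 ALLOC][22-32 ALLOC][33-42 FREE]
Op 5: c = realloc(c, 17) -> NULL (c unchanged); heap: [0-7 ALLOC][8-9 FREE][10-21 ALLOC][22-32 ALLOC][33-42 FREE]
Op 6: c = realloc(c, 13) -> NULL (c unchanged); heap: [0-7 ALLOC][8-9 FREE][10-21 ALLOC][22-32 ALLOC][33-42 FREE]
Op 7: d = malloc(7) -> d = 33; heap: [0-7 ALLOC][8-9 FREE][10-21 ALLOC][22-32 ALLOC][33-39 ALLOC][40-42 FREE]
Free blocks: [2 3] total_free=5 largest=3 -> 100*(5-3)/5 = 200/5 = 40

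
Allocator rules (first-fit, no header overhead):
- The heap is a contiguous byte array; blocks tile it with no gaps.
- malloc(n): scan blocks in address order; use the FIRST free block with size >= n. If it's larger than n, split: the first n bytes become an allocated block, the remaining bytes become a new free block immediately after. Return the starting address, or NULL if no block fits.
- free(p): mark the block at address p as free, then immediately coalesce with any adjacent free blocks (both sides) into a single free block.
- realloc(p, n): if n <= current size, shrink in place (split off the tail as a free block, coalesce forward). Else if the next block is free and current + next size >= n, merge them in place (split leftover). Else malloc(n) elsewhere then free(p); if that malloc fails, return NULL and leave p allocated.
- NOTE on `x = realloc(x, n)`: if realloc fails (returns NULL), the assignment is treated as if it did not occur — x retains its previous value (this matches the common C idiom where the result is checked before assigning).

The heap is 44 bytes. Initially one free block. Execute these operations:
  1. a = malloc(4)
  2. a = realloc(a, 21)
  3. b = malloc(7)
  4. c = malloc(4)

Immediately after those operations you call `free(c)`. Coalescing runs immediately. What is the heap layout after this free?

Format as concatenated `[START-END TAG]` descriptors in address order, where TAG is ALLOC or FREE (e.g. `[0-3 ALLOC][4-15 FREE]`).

Op 1: a = malloc(4) -> a = 0; heap: [0-3 ALLOC][4-43 FREE]
Op 2: a = realloc(a, 21) -> a = 0; heap: [0-20 ALLOC][21-43 FREE]
Op 3: b = malloc(7) -> b = 21; heap: [0-20 ALLOC][21-27 ALLOC][28-43 FREE]
Op 4: c = malloc(4) -> c = 28; heap: [0-20 ALLOC][21-27 ALLOC][28-31 ALLOC][32-43 FREE]
free(c): c = 28 -> block [28-31 ALLOC]; mark free, coalesce with adjacent free neighbors -> [0-20 ALLOC][21-27 ALLOC][28-43 FREE]

Answer: [0-20 ALLOC][21-27 ALLOC][28-43 FREE]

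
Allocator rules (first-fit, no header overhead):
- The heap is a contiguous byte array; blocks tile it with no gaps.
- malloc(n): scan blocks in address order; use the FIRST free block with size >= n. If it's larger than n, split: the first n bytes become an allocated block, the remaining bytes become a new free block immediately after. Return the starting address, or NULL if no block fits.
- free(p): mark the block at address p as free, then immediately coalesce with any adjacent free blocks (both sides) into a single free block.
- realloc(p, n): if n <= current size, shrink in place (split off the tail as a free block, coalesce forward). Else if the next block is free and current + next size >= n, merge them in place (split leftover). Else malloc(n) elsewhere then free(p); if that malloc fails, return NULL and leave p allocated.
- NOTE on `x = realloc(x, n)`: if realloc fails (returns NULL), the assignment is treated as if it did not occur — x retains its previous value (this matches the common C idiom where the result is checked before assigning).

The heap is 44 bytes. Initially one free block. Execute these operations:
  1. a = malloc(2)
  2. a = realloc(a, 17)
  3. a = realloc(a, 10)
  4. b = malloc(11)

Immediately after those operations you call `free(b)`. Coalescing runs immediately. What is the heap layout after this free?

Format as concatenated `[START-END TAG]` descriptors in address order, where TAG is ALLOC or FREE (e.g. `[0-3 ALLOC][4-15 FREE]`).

Answer: [0-9 ALLOC][10-43 FREE]

Derivation:
Op 1: a = malloc(2) -> a = 0; heap: [0-1 ALLOC][2-43 FREE]
Op 2: a = realloc(a, 17) -> a = 0; heap: [0-16 ALLOC][17-43 FREE]
Op 3: a = realloc(a, 10) -> a = 0; heap: [0-9 ALLOC][10-43 FREE]
Op 4: b = malloc(11) -> b = 10; heap: [0-9 ALLOC][10-20 ALLOC][21-43 FREE]
free(b): b = 10 -> block [10-20 ALLOC]; mark free, coalesce with adjacent free neighbors -> [0-9 ALLOC][10-43 FREE]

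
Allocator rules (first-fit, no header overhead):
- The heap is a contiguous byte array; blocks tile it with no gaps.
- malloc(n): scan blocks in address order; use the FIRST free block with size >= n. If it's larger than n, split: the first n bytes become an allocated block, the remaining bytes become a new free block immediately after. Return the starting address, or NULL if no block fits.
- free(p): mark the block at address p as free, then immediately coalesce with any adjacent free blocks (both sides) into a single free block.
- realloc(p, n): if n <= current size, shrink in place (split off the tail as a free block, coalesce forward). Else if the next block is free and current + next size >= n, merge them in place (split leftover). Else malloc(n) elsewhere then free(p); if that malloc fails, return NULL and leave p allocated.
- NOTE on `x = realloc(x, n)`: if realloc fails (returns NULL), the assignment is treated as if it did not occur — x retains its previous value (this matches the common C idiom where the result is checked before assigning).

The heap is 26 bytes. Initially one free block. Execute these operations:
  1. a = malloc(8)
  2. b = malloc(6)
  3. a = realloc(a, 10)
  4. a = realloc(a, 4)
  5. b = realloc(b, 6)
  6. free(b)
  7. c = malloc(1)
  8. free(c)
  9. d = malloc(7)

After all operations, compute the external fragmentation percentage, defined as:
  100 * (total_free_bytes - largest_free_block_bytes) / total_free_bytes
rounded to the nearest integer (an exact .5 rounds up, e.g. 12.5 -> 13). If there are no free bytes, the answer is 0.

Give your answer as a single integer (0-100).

Op 1: a = malloc(8) -> a = 0; heap: [0-7 ALLOC][8-25 FREE]
Op 2: b = malloc(6) -> b = 8; heap: [0-7 ALLOC][8-13 ALLOC][14-25 FREE]
Op 3: a = realloc(a, 10) -> a = 14; heap: [0-7 FREE][8-13 ALLOC][14-23 ALLOC][24-25 FREE]
Op 4: a = realloc(a, 4) -> a = 14; heap: [0-7 FREE][8-13 ALLOC][14-17 ALLOC][18-25 FREE]
Op 5: b = realloc(b, 6) -> b = 8; heap: [0-7 FREE][8-13 ALLOC][14-17 ALLOC][18-25 FREE]
Op 6: free(b) -> (freed b); heap: [0-13 FREE][14-17 ALLOC][18-25 FREE]
Op 7: c = malloc(1) -> c = 0; heap: [0-0 ALLOC][1-13 FREE][14-17 ALLOC][18-25 FREE]
Op 8: free(c) -> (freed c); heap: [0-13 FREE][14-17 ALLOC][18-25 FREE]
Op 9: d = malloc(7) -> d = 0; heap: [0-6 ALLOC][7-13 FREE][14-17 ALLOC][18-25 FREE]
Free blocks: [7 8] total_free=15 largest=8 -> 100*(15-8)/15 = 700/15 ≈ 46.667 -> rounds to 47

Answer: 47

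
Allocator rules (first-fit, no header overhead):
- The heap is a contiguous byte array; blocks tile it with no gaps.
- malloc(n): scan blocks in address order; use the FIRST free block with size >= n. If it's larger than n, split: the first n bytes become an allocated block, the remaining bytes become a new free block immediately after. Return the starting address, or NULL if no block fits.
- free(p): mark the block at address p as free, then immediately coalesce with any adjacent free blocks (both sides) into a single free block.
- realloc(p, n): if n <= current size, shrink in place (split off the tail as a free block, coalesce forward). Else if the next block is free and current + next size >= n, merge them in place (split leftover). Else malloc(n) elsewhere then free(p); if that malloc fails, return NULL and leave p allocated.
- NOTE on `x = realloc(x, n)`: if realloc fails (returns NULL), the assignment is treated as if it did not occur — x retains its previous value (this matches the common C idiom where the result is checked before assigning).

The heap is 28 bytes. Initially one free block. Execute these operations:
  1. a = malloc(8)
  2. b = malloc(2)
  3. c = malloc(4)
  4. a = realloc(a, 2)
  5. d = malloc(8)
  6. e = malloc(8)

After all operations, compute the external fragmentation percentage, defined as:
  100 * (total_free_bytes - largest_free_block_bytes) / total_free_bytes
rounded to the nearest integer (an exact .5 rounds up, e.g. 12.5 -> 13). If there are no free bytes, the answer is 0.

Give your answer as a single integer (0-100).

Answer: 50

Derivation:
Op 1: a = malloc(8) -> a = 0; heap: [0-7 ALLOC][8-27 FREE]
Op 2: b = malloc(2) -> b = 8; heap: [0-7 ALLOC][8-9 ALLOC][10-27 FREE]
Op 3: c = malloc(4) -> c = 10; heap: [0-7 ALLOC][8-9 ALLOC][10-13 ALLOC][14-27 FREE]
Op 4: a = realloc(a, 2) -> a = 0; heap: [0-1 ALLOC][2-7 FREE][8-9 ALLOC][10-13 ALLOC][14-27 FREE]
Op 5: d = malloc(8) -> d = 14; heap: [0-1 ALLOC][2-7 FREE][8-9 ALLOC][10-13 ALLOC][14-21 ALLOC][22-27 FREE]
Op 6: e = malloc(8) -> e = NULL; heap: [0-1 ALLOC][2-7 FREE][8-9 ALLOC][10-13 ALLOC][14-21 ALLOC][22-27 FREE]
Free blocks: [6 6] total_free=12 largest=6 -> 100*(12-6)/12 = 600/12 = 50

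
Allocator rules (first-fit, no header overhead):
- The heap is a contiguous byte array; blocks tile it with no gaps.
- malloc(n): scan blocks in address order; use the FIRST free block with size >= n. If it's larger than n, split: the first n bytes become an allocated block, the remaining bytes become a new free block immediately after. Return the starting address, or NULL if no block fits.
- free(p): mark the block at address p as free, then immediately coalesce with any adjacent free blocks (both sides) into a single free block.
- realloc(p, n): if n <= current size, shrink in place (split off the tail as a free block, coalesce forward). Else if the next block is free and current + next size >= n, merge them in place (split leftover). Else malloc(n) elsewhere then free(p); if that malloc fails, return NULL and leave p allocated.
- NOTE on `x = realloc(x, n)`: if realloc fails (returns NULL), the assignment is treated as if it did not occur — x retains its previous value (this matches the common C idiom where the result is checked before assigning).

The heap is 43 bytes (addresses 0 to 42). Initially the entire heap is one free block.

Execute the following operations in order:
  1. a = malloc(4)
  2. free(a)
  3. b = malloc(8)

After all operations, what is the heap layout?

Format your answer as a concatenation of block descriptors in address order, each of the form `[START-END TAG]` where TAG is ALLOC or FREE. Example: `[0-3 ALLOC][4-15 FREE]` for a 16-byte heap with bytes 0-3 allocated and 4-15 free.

Answer: [0-7 ALLOC][8-42 FREE]

Derivation:
Op 1: a = malloc(4) -> a = 0; heap: [0-3 ALLOC][4-42 FREE]
Op 2: free(a) -> (freed a); heap: [0-42 FREE]
Op 3: b = malloc(8) -> b = 0; heap: [0-7 ALLOC][8-42 FREE]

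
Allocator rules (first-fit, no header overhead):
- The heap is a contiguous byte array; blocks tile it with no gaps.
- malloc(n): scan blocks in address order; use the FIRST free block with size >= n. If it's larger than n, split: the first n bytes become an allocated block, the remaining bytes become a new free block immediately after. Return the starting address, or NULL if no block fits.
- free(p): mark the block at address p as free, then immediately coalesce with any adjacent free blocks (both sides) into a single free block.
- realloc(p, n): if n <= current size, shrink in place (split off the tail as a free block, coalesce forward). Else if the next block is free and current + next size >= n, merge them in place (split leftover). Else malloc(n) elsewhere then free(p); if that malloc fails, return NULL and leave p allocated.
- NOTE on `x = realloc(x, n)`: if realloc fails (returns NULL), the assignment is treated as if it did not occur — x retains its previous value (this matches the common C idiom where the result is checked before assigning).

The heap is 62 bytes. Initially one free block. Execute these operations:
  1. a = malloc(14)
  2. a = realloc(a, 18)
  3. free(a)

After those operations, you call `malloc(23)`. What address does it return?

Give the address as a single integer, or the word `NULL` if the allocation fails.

Op 1: a = malloc(14) -> a = 0; heap: [0-13 ALLOC][14-61 FREE]
Op 2: a = realloc(a, 18) -> a = 0; heap: [0-17 ALLOC][18-61 FREE]
Op 3: free(a) -> (freed a); heap: [0-61 FREE]
malloc(23): first-fit scan over [0-61 FREE] -> 0

Answer: 0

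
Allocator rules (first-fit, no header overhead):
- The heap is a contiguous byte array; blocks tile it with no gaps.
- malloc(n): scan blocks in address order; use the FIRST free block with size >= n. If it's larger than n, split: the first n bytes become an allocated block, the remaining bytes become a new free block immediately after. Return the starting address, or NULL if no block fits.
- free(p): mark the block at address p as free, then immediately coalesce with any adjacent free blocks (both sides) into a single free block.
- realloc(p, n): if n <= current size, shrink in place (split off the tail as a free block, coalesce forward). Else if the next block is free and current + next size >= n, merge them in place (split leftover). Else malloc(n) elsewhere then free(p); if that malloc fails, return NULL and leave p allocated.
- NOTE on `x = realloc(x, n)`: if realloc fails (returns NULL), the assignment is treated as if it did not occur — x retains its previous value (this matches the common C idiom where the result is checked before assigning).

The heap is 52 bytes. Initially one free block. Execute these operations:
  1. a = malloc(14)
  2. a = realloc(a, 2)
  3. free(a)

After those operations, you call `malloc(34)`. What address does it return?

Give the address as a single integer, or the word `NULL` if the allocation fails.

Answer: 0

Derivation:
Op 1: a = malloc(14) -> a = 0; heap: [0-13 ALLOC][14-51 FREE]
Op 2: a = realloc(a, 2) -> a = 0; heap: [0-1 ALLOC][2-51 FREE]
Op 3: free(a) -> (freed a); heap: [0-51 FREE]
malloc(34): first-fit scan over [0-51 FREE] -> 0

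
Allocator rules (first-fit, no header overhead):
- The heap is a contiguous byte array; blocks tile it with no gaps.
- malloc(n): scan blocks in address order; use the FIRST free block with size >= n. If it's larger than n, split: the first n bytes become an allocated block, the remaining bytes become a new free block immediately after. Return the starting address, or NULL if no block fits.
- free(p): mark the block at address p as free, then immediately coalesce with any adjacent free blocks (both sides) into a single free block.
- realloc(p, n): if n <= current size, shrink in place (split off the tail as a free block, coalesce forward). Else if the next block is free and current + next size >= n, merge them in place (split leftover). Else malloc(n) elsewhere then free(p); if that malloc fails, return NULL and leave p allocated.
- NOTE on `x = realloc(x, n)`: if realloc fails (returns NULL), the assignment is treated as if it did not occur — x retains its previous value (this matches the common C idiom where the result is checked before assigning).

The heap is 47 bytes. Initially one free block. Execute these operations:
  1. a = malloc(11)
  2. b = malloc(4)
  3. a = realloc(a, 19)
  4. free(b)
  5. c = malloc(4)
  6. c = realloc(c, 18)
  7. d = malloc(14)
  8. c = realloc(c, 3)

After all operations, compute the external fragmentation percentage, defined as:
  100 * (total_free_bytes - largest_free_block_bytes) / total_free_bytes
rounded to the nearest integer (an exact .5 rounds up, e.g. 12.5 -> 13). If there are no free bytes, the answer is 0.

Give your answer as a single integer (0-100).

Answer: 48

Derivation:
Op 1: a = malloc(11) -> a = 0; heap: [0-10 ALLOC][11-46 FREE]
Op 2: b = malloc(4) -> b = 11; heap: [0-10 ALLOC][11-14 ALLOC][15-46 FREE]
Op 3: a = realloc(a, 19) -> a = 15; heap: [0-10 FREE][11-14 ALLOC][15-33 ALLOC][34-46 FREE]
Op 4: free(b) -> (freed b); heap: [0-14 FREE][15-33 ALLOC][34-46 FREE]
Op 5: c = malloc(4) -> c = 0; heap: [0-3 ALLOC][4-14 FREE][15-33 ALLOC][34-46 FREE]
Op 6: c = realloc(c, 18) -> NULL (c unchanged); heap: [0-3 ALLOC][4-14 FREE][15-33 ALLOC][34-46 FREE]
Op 7: d = malloc(14) -> d = NULL; heap: [0-3 ALLOC][4-14 FREE][15-33 ALLOC][34-46 FREE]
Op 8: c = realloc(c, 3) -> c = 0; heap: [0-2 ALLOC][3-14 FREE][15-33 ALLOC][34-46 FREE]
Free blocks: [12 13] total_free=25 largest=13 -> 100*(25-13)/25 = 1200/25 = 48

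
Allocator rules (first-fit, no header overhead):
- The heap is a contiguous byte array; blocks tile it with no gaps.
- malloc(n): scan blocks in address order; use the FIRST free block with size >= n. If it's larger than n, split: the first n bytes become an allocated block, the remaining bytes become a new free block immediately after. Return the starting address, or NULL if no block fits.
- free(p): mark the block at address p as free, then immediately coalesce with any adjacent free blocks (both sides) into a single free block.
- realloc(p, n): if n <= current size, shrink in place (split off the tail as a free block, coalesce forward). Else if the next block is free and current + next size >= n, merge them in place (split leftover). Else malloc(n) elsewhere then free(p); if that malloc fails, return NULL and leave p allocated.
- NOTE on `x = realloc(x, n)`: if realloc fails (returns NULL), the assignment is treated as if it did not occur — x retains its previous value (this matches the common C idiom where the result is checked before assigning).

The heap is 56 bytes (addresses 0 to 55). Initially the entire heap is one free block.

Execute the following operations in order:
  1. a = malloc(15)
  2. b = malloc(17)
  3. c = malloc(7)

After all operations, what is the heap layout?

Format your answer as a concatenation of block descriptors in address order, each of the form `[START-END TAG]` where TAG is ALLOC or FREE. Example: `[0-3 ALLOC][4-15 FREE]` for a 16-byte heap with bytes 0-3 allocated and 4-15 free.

Answer: [0-14 ALLOC][15-31 ALLOC][32-38 ALLOC][39-55 FREE]

Derivation:
Op 1: a = malloc(15) -> a = 0; heap: [0-14 ALLOC][15-55 FREE]
Op 2: b = malloc(17) -> b = 15; heap: [0-14 ALLOC][15-31 ALLOC][32-55 FREE]
Op 3: c = malloc(7) -> c = 32; heap: [0-14 ALLOC][15-31 ALLOC][32-38 ALLOC][39-55 FREE]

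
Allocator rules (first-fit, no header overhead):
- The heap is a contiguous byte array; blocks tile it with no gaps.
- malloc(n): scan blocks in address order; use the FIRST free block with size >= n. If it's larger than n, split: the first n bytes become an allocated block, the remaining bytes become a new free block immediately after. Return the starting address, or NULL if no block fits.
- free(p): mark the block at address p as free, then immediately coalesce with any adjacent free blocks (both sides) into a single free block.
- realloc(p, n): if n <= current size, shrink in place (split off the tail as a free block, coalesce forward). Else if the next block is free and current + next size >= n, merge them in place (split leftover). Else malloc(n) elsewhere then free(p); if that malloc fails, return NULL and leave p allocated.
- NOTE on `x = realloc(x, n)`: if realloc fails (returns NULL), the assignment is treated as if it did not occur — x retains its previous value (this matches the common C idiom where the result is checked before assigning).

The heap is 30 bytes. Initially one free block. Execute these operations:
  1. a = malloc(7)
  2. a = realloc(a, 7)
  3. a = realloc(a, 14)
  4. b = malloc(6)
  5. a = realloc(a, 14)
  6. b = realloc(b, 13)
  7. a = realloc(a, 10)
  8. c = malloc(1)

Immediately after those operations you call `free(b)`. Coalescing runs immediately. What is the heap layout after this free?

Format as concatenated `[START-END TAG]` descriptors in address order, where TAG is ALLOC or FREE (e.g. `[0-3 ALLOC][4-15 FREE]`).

Op 1: a = malloc(7) -> a = 0; heap: [0-6 ALLOC][7-29 FREE]
Op 2: a = realloc(a, 7) -> a = 0; heap: [0-6 ALLOC][7-29 FREE]
Op 3: a = realloc(a, 14) -> a = 0; heap: [0-13 ALLOC][14-29 FREE]
Op 4: b = malloc(6) -> b = 14; heap: [0-13 ALLOC][14-19 ALLOC][20-29 FREE]
Op 5: a = realloc(a, 14) -> a = 0; heap: [0-13 ALLOC][14-19 ALLOC][20-29 FREE]
Op 6: b = realloc(b, 13) -> b = 14; heap: [0-13 ALLOC][14-26 ALLOC][27-29 FREE]
Op 7: a = realloc(a, 10) -> a = 0; heap: [0-9 ALLOC][10-13 FREE][14-26 ALLOC][27-29 FREE]
Op 8: c = malloc(1) -> c = 10; heap: [0-9 ALLOC][10-10 ALLOC][11-13 FREE][14-26 ALLOC][27-29 FREE]
free(b): b = 14 -> block [14-26 ALLOC]; mark free, coalesce with adjacent free neighbors -> [0-9 ALLOC][10-10 ALLOC][11-29 FREE]

Answer: [0-9 ALLOC][10-10 ALLOC][11-29 FREE]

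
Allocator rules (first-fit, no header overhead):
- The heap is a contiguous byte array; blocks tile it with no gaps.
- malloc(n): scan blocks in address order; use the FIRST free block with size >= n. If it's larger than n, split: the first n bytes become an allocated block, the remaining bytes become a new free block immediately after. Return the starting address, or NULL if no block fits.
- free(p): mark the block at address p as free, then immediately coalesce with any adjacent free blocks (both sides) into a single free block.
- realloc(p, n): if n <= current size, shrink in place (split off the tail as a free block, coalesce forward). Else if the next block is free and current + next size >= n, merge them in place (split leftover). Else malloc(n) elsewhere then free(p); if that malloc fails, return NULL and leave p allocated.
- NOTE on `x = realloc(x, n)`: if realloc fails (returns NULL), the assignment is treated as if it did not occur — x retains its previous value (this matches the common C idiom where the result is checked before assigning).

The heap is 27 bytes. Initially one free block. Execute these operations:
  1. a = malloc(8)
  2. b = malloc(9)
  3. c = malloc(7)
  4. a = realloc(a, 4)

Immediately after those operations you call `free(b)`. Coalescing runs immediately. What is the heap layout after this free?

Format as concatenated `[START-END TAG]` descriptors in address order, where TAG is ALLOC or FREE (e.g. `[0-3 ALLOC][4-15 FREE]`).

Answer: [0-3 ALLOC][4-16 FREE][17-23 ALLOC][24-26 FREE]

Derivation:
Op 1: a = malloc(8) -> a = 0; heap: [0-7 ALLOC][8-26 FREE]
Op 2: b = malloc(9) -> b = 8; heap: [0-7 ALLOC][8-16 ALLOC][17-26 FREE]
Op 3: c = malloc(7) -> c = 17; heap: [0-7 ALLOC][8-16 ALLOC][17-23 ALLOC][24-26 FREE]
Op 4: a = realloc(a, 4) -> a = 0; heap: [0-3 ALLOC][4-7 FREE][8-16 ALLOC][17-23 ALLOC][24-26 FREE]
free(b): b = 8 -> block [8-16 ALLOC]; mark free, coalesce with adjacent free neighbors -> [0-3 ALLOC][4-16 FREE][17-23 ALLOC][24-26 FREE]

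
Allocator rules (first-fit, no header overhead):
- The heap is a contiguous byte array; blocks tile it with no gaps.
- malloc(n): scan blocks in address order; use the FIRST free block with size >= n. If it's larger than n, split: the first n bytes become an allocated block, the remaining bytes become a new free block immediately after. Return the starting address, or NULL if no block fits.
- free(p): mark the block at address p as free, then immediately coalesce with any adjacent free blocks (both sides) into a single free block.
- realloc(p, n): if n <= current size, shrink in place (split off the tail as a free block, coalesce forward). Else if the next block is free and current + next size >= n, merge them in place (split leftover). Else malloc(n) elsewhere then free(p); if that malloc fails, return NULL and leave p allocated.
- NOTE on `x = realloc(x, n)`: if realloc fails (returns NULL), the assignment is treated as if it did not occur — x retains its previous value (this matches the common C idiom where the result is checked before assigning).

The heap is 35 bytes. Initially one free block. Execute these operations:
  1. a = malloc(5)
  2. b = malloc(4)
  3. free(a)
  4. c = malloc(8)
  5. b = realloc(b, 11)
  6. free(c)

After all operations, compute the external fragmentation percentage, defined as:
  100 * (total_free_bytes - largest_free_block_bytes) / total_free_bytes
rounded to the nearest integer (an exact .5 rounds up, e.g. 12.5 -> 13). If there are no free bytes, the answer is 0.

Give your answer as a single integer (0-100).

Answer: 29

Derivation:
Op 1: a = malloc(5) -> a = 0; heap: [0-4 ALLOC][5-34 FREE]
Op 2: b = malloc(4) -> b = 5; heap: [0-4 ALLOC][5-8 ALLOC][9-34 FREE]
Op 3: free(a) -> (freed a); heap: [0-4 FREE][5-8 ALLOC][9-34 FREE]
Op 4: c = malloc(8) -> c = 9; heap: [0-4 FREE][5-8 ALLOC][9-16 ALLOC][17-34 FREE]
Op 5: b = realloc(b, 11) -> b = 17; heap: [0-8 FREE][9-16 ALLOC][17-27 ALLOC][28-34 FREE]
Op 6: free(c) -> (freed c); heap: [0-16 FREE][17-27 ALLOC][28-34 FREE]
Free blocks: [17 7] total_free=24 largest=17 -> 100*(24-17)/24 = 700/24 ≈ 29.167 -> rounds to 29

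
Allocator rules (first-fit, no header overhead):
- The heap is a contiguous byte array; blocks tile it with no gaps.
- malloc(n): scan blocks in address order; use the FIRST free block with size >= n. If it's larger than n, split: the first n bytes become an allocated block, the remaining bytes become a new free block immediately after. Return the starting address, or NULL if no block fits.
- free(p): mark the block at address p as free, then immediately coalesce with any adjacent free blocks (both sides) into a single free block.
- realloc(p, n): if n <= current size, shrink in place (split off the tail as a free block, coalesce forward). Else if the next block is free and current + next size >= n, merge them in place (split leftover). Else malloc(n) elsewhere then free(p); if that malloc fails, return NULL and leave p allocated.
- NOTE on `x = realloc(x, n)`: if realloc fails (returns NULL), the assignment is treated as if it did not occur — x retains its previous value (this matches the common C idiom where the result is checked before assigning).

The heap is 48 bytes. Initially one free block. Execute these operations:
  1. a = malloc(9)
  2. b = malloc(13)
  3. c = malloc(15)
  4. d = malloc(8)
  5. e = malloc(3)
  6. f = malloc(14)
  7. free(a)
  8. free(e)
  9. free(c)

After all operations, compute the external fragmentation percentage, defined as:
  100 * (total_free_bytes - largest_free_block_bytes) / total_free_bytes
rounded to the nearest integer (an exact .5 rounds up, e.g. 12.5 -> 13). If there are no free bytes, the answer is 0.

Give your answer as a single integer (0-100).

Op 1: a = malloc(9) -> a = 0; heap: [0-8 ALLOC][9-47 FREE]
Op 2: b = malloc(13) -> b = 9; heap: [0-8 ALLOC][9-21 ALLOC][22-47 FREE]
Op 3: c = malloc(15) -> c = 22; heap: [0-8 ALLOC][9-21 ALLOC][22-36 ALLOC][37-47 FREE]
Op 4: d = malloc(8) -> d = 37; heap: [0-8 ALLOC][9-21 ALLOC][22-36 ALLOC][37-44 ALLOC][45-47 FREE]
Op 5: e = malloc(3) -> e = 45; heap: [0-8 ALLOC][9-21 ALLOC][22-36 ALLOC][37-44 ALLOC][45-47 ALLOC]
Op 6: f = malloc(14) -> f = NULL; heap: [0-8 ALLOC][9-21 ALLOC][22-36 ALLOC][37-44 ALLOC][45-47 ALLOC]
Op 7: free(a) -> (freed a); heap: [0-8 FREE][9-21 ALLOC][22-36 ALLOC][37-44 ALLOC][45-47 ALLOC]
Op 8: free(e) -> (freed e); heap: [0-8 FREE][9-21 ALLOC][22-36 ALLOC][37-44 ALLOC][45-47 FREE]
Op 9: free(c) -> (freed c); heap: [0-8 FREE][9-21 ALLOC][22-36 FREE][37-44 ALLOC][45-47 FREE]
Free blocks: [9 15 3] total_free=27 largest=15 -> 100*(27-15)/27 = 1200/27 ≈ 44.444 -> rounds to 44

Answer: 44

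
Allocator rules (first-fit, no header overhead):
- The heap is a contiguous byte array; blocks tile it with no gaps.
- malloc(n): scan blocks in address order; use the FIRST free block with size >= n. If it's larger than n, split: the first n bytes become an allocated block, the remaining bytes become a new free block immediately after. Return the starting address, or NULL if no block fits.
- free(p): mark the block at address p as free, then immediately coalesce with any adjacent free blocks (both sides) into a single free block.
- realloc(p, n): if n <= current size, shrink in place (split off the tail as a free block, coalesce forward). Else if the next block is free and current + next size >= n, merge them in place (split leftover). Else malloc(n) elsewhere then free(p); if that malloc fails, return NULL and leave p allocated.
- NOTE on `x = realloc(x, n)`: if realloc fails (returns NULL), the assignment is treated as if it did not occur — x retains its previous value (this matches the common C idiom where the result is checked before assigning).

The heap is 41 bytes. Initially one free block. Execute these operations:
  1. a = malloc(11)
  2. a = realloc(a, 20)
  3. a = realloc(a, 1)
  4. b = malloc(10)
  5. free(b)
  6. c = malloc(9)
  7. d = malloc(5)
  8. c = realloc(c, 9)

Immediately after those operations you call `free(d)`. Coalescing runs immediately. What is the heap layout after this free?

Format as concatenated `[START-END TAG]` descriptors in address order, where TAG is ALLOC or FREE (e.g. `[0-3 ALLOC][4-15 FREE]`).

Answer: [0-0 ALLOC][1-9 ALLOC][10-40 FREE]

Derivation:
Op 1: a = malloc(11) -> a = 0; heap: [0-10 ALLOC][11-40 FREE]
Op 2: a = realloc(a, 20) -> a = 0; heap: [0-19 ALLOC][20-40 FREE]
Op 3: a = realloc(a, 1) -> a = 0; heap: [0-0 ALLOC][1-40 FREE]
Op 4: b = malloc(10) -> b = 1; heap: [0-0 ALLOC][1-10 ALLOC][11-40 FREE]
Op 5: free(b) -> (freed b); heap: [0-0 ALLOC][1-40 FREE]
Op 6: c = malloc(9) -> c = 1; heap: [0-0 ALLOC][1-9 ALLOC][10-40 FREE]
Op 7: d = malloc(5) -> d = 10; heap: [0-0 ALLOC][1-9 ALLOC][10-14 ALLOC][15-40 FREE]
Op 8: c = realloc(c, 9) -> c = 1; heap: [0-0 ALLOC][1-9 ALLOC][10-14 ALLOC][15-40 FREE]
free(d): d = 10 -> block [10-14 ALLOC]; mark free, coalesce with adjacent free neighbors -> [0-0 ALLOC][1-9 ALLOC][10-40 FREE]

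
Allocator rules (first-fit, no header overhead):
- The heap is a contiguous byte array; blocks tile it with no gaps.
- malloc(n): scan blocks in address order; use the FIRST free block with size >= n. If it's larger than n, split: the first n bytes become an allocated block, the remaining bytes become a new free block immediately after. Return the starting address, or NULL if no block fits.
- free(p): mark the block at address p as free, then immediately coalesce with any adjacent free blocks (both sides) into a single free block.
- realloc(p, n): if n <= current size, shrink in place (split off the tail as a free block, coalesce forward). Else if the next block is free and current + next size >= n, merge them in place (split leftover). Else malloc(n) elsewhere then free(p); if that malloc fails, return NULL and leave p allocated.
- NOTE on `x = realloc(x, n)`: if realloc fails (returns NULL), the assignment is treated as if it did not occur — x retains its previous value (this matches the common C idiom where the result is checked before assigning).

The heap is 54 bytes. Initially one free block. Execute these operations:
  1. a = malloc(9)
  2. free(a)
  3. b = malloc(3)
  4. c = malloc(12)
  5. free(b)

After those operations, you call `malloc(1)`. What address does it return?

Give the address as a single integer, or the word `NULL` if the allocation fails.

Answer: 0

Derivation:
Op 1: a = malloc(9) -> a = 0; heap: [0-8 ALLOC][9-53 FREE]
Op 2: free(a) -> (freed a); heap: [0-53 FREE]
Op 3: b = malloc(3) -> b = 0; heap: [0-2 ALLOC][3-53 FREE]
Op 4: c = malloc(12) -> c = 3; heap: [0-2 ALLOC][3-14 ALLOC][15-53 FREE]
Op 5: free(b) -> (freed b); heap: [0-2 FREE][3-14 ALLOC][15-53 FREE]
malloc(1): first-fit scan over [0-2 FREE][3-14 ALLOC][15-53 FREE] -> 0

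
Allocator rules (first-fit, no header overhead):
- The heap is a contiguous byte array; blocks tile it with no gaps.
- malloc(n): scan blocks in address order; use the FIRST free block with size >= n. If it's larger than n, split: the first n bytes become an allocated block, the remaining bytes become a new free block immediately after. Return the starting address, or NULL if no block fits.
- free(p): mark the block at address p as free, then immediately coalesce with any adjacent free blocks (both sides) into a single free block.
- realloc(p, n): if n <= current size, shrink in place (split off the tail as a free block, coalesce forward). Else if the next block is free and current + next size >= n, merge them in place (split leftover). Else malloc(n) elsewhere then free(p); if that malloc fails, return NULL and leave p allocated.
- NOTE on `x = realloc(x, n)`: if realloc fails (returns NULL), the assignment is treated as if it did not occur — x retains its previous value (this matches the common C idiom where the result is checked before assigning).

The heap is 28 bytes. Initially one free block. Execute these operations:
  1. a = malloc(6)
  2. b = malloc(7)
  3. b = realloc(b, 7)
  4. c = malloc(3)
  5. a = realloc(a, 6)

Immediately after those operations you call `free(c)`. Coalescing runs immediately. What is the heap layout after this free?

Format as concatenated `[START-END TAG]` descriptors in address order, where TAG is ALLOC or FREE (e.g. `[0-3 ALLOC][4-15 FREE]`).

Op 1: a = malloc(6) -> a = 0; heap: [0-5 ALLOC][6-27 FREE]
Op 2: b = malloc(7) -> b = 6; heap: [0-5 ALLOC][6-12 ALLOC][13-27 FREE]
Op 3: b = realloc(b, 7) -> b = 6; heap: [0-5 ALLOC][6-12 ALLOC][13-27 FREE]
Op 4: c = malloc(3) -> c = 13; heap: [0-5 ALLOC][6-12 ALLOC][13-15 ALLOC][16-27 FREE]
Op 5: a = realloc(a, 6) -> a = 0; heap: [0-5 ALLOC][6-12 ALLOC][13-15 ALLOC][16-27 FREE]
free(c): c = 13 -> block [13-15 ALLOC]; mark free, coalesce with adjacent free neighbors -> [0-5 ALLOC][6-12 ALLOC][13-27 FREE]

Answer: [0-5 ALLOC][6-12 ALLOC][13-27 FREE]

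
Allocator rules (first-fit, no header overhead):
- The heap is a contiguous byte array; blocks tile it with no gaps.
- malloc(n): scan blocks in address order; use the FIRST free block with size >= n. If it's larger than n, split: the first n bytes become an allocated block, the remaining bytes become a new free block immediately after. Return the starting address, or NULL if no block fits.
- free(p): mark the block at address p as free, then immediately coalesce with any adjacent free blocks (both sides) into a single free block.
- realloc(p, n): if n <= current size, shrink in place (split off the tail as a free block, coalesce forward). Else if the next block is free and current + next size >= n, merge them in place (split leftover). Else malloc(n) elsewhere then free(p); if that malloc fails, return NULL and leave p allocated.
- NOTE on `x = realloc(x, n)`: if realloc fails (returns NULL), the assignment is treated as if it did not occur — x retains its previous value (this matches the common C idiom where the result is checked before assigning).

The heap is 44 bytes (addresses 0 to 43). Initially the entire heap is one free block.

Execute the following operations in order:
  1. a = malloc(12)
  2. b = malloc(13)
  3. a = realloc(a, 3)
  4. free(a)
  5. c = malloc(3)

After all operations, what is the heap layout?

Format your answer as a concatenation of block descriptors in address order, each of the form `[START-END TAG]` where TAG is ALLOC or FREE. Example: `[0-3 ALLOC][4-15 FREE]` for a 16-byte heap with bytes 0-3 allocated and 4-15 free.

Op 1: a = malloc(12) -> a = 0; heap: [0-11 ALLOC][12-43 FREE]
Op 2: b = malloc(13) -> b = 12; heap: [0-11 ALLOC][12-24 ALLOC][25-43 FREE]
Op 3: a = realloc(a, 3) -> a = 0; heap: [0-2 ALLOC][3-11 FREE][12-24 ALLOC][25-43 FREE]
Op 4: free(a) -> (freed a); heap: [0-11 FREE][12-24 ALLOC][25-43 FREE]
Op 5: c = malloc(3) -> c = 0; heap: [0-2 ALLOC][3-11 FREE][12-24 ALLOC][25-43 FREE]

Answer: [0-2 ALLOC][3-11 FREE][12-24 ALLOC][25-43 FREE]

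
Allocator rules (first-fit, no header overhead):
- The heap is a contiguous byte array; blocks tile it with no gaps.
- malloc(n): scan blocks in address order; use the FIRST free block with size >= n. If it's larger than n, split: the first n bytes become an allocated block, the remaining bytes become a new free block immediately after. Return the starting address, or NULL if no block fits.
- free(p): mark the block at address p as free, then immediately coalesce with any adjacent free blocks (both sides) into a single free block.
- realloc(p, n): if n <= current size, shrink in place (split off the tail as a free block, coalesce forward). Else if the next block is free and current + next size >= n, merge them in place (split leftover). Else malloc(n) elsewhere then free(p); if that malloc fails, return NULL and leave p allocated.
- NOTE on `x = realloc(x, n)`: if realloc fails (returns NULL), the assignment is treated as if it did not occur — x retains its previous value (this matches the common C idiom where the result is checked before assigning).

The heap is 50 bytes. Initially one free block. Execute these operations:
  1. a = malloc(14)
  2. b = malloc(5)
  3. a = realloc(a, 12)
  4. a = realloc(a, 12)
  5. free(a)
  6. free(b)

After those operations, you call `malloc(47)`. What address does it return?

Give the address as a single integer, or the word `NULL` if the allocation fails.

Op 1: a = malloc(14) -> a = 0; heap: [0-13 ALLOC][14-49 FREE]
Op 2: b = malloc(5) -> b = 14; heap: [0-13 ALLOC][14-18 ALLOC][19-49 FREE]
Op 3: a = realloc(a, 12) -> a = 0; heap: [0-11 ALLOC][12-13 FREE][14-18 ALLOC][19-49 FREE]
Op 4: a = realloc(a, 12) -> a = 0; heap: [0-11 ALLOC][12-13 FREE][14-18 ALLOC][19-49 FREE]
Op 5: free(a) -> (freed a); heap: [0-13 FREE][14-18 ALLOC][19-49 FREE]
Op 6: free(b) -> (freed b); heap: [0-49 FREE]
malloc(47): first-fit scan over [0-49 FREE] -> 0

Answer: 0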